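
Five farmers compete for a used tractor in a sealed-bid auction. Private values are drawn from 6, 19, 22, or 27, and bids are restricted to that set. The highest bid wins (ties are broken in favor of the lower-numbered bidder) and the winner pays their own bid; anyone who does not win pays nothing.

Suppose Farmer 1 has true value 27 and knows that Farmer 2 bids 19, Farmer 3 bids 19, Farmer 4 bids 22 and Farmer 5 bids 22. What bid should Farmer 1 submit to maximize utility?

Bid 6: loses, pays 0, utility 0.
Bid 19: loses, pays 0, utility 0.
Bid 22: wins, pays 22, utility 27 - 22 = 5.
Bid 27: wins, pays 27, utility 27 - 27 = 0.
The best choice is 22 with utility 5.

22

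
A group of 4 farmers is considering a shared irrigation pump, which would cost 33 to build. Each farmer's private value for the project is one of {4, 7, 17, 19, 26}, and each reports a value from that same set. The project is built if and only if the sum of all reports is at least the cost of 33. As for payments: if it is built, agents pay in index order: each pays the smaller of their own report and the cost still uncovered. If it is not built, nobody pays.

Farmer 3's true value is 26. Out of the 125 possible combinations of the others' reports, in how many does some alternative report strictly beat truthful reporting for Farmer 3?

57

Others report (4, 4, 7): truth gives 1; report 19 gives 7 > 1. Violating.
Others report (4, 4, 17): truth gives 1; report 17 gives 9 > 1. Violating.
Others report (4, 4, 19): truth gives 1; report 7 gives 19 > 1. Violating.
Others report (4, 4, 26): truth gives 1; report 4 gives 22 > 1. Violating.
Others report (4, 4, 4): truth gives 1; no alternative beats it.
Others report (4, 17, 4): truth gives 14; no alternative beats it.
(Checking all 125 profiles: 57 have a profitable deviation, 68 do not.)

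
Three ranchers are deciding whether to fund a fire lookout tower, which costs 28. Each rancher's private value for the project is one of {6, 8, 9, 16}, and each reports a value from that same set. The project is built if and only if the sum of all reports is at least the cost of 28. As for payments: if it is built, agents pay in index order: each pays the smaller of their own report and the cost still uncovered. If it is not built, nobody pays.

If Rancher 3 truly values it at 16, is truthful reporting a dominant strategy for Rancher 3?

Check each profile of the others' reports and compare truth against every alternative report.
Others report (9, 9): truth gives 6, best alternative gives 0.
Others report (8, 9): truth gives 5, best alternative gives 0.
Others report (9, 8): truth gives 5, best alternative gives 0.
Others report (8, 8): truth gives 4, best alternative gives 0.
Others report (6, 9): truth gives 3, best alternative gives 0.
Others report (9, 6): truth gives 3, best alternative gives 0.
(Remaining 10 profiles checked similarly; truth is weakly best in each.)
In every case the truthful report is at least as good as any alternative, so it is a dominant strategy.

Yes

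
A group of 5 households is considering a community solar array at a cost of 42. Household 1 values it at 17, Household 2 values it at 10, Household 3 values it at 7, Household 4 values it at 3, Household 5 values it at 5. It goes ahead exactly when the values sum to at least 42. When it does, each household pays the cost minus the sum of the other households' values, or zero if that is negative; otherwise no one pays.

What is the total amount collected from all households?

42

Total value 42 ≥ cost 42, so it is built.
Household 1: others sum to 25; max(0, 42 - 25) = 17.
Household 2: others sum to 32; max(0, 42 - 32) = 10.
Household 3: others sum to 35; max(0, 42 - 35) = 7.
Household 4: others sum to 39; max(0, 42 - 39) = 3.
Household 5: others sum to 37; max(0, 42 - 37) = 5.
Total collected = 17 + 10 + 7 + 3 + 5 = 42.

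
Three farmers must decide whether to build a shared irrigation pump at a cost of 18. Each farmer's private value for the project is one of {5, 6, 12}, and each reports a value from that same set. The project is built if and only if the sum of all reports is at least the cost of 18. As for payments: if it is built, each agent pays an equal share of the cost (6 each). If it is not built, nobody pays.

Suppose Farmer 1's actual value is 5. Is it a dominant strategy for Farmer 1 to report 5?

Yes

Check each profile of the others' reports and compare truth against every alternative report.
Others report (6, 6): truth gives 0, best alternative gives -1.
Others report (5, 12): truth gives -1, best alternative gives -1.
Others report (6, 12): truth gives -1, best alternative gives -1.
Others report (12, 5): truth gives -1, best alternative gives -1.
Others report (12, 6): truth gives -1, best alternative gives -1.
Others report (12, 12): truth gives -1, best alternative gives -1.
(Remaining 3 profiles checked similarly; truth is weakly best in each.)
In every case the truthful report is at least as good as any alternative, so it is a dominant strategy.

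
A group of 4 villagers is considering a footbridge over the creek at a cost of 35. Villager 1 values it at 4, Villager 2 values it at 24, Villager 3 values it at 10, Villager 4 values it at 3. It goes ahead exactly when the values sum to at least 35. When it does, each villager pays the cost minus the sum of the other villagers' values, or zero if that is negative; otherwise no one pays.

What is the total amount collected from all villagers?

22

Total value 41 ≥ cost 35, so it is built.
Villager 1: others sum to 37; max(0, 35 - 37) = 0.
Villager 2: others sum to 17; max(0, 35 - 17) = 18.
Villager 3: others sum to 31; max(0, 35 - 31) = 4.
Villager 4: others sum to 38; max(0, 35 - 38) = 0.
Total collected = 0 + 18 + 4 + 0 = 22.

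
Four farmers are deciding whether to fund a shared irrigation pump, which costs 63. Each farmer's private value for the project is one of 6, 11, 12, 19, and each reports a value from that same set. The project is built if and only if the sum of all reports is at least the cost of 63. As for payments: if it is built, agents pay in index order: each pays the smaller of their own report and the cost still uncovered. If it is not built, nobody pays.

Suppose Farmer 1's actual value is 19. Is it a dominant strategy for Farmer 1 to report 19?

Consider the case where Farmer 2 reports 19, Farmer 3 reports 19 and Farmer 4 reports 19.
Truthful report 19: project built, pays 19, utility 19 - 19 = 0.
Report 6 instead: project built, pays 6, utility 19 - 6 = 13.
Since 13 > 0, reporting 6 is strictly better here, so truthful reporting is not dominant.

No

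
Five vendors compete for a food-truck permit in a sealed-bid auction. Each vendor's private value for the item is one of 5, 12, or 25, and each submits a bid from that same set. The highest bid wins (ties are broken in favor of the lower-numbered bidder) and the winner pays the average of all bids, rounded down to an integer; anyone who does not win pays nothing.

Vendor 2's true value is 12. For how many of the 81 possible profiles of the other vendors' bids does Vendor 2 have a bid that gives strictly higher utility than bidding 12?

4

Others bid (12, 5, 5, 5): truth gives 0; bid 25 gives 2 > 0. Violating.
Others bid (12, 5, 5, 12): truth gives 0; bid 25 gives 1 > 0. Violating.
Others bid (12, 5, 12, 5): truth gives 0; bid 25 gives 1 > 0. Violating.
Others bid (12, 12, 5, 5): truth gives 0; bid 25 gives 1 > 0. Violating.
Others bid (5, 5, 5, 5): truth gives 6; no alternative beats it.
Others bid (5, 5, 5, 12): truth gives 5; no alternative beats it.
(Checking all 81 profiles: 4 have a profitable deviation, 77 do not.)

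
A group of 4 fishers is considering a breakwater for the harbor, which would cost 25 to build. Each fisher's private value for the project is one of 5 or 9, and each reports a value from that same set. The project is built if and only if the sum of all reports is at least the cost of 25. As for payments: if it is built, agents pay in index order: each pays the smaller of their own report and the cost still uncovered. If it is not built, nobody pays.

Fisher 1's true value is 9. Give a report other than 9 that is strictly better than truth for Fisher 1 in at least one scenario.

Suppose Fisher 2 reports 5, Fisher 3 reports 9 and Fisher 4 reports 9.
Report 9: project built, pays 9, utility 9 - 9 = 0.
Report 5: project built, pays 5, utility 9 - 5 = 4.
So reporting 5 beats truth here (4 > 0).

5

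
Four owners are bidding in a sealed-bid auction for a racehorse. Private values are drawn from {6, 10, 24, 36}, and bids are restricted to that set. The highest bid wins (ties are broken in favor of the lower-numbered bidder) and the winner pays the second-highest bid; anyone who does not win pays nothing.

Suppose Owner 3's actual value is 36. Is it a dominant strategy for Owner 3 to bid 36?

Check each profile of the others' bids and compare truth against every alternative bid.
Others bid (6, 24, 6): truth gives 12, best alternative gives 0.
Others bid (6, 24, 10): truth gives 12, best alternative gives 0.
Others bid (6, 24, 24): truth gives 12, best alternative gives 0.
Others bid (10, 24, 6): truth gives 12, best alternative gives 0.
Others bid (10, 24, 10): truth gives 12, best alternative gives 0.
Others bid (10, 24, 24): truth gives 12, best alternative gives 0.
(Remaining 58 profiles checked similarly; truth is weakly best in each.)
In every case the truthful bid is at least as good as any alternative, so it is a dominant strategy.

Yes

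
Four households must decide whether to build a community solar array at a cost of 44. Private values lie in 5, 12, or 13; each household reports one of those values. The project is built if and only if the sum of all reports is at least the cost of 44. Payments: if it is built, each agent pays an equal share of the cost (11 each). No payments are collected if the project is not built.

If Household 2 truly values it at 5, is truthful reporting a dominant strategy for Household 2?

Check each profile of the others' reports and compare truth against every alternative report.
Others report (12, 12, 12): truth gives 0, best alternative gives -6.
Others report (12, 12, 13): truth gives 0, best alternative gives -6.
Others report (12, 13, 12): truth gives 0, best alternative gives -6.
Others report (12, 13, 13): truth gives 0, best alternative gives -6.
Others report (13, 12, 12): truth gives 0, best alternative gives -6.
Others report (13, 12, 13): truth gives 0, best alternative gives -6.
(Remaining 21 profiles checked similarly; truth is weakly best in each.)
In every case the truthful report is at least as good as any alternative, so it is a dominant strategy.

Yes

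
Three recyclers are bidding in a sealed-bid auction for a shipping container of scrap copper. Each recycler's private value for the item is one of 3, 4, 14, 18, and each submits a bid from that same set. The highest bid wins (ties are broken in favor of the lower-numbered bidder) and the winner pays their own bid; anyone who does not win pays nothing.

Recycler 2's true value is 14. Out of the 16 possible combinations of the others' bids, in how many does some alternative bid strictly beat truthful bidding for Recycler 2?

Others bid (3, 3): truth gives 0; bid 4 gives 10 > 0. Violating.
Others bid (3, 4): truth gives 0; bid 4 gives 10 > 0. Violating.
Others bid (3, 14): truth gives 0; no alternative beats it.
Others bid (3, 18): truth gives 0; no alternative beats it.
(Checking all 16 profiles: 2 have a profitable deviation, 14 do not.)

2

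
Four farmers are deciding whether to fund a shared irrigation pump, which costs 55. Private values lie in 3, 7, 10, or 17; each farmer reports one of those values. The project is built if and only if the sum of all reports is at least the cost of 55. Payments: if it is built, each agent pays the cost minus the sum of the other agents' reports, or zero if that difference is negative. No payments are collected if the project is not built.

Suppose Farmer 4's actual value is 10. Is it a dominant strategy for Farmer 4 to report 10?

Yes

Check each profile of the others' reports and compare truth against every alternative report.
Others report (17, 17, 17): truth gives 6, best alternative gives 6.
Others report (3, 3, 3): truth gives 0, best alternative gives 0.
Others report (3, 3, 7): truth gives 0, best alternative gives 0.
Others report (3, 3, 10): truth gives 0, best alternative gives 0.
Others report (3, 3, 17): truth gives 0, best alternative gives 0.
Others report (3, 7, 3): truth gives 0, best alternative gives 0.
(Remaining 58 profiles checked similarly; truth is weakly best in each.)
In every case the truthful report is at least as good as any alternative, so it is a dominant strategy.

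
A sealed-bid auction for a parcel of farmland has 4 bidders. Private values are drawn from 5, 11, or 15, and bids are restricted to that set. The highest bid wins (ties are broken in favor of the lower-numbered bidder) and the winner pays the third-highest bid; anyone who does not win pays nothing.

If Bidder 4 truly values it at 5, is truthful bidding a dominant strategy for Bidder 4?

Yes

Check each profile of the others' bids and compare truth against every alternative bid.
Others bid (5, 5, 5): truth gives 0, best alternative gives 0.
Others bid (5, 5, 11): truth gives 0, best alternative gives 0.
Others bid (5, 5, 15): truth gives 0, best alternative gives 0.
Others bid (5, 11, 5): truth gives 0, best alternative gives 0.
Others bid (5, 11, 11): truth gives 0, best alternative gives 0.
Others bid (5, 11, 15): truth gives 0, best alternative gives 0.
(Remaining 21 profiles checked similarly; truth is weakly best in each.)
In every case the truthful bid is at least as good as any alternative, so it is a dominant strategy.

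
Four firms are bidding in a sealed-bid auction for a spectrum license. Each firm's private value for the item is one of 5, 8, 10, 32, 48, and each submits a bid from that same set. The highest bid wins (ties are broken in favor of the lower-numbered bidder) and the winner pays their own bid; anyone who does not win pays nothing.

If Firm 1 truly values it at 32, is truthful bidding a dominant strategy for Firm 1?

Consider the case where Firm 2 bids 5, Firm 3 bids 5 and Firm 4 bids 5.
Truthful bid 32: wins, pays 32, utility 32 - 32 = 0.
Bid 5 instead: wins, pays 5, utility 32 - 5 = 27.
Since 27 > 0, bidding 5 is strictly better here, so truthful bidding is not dominant.

No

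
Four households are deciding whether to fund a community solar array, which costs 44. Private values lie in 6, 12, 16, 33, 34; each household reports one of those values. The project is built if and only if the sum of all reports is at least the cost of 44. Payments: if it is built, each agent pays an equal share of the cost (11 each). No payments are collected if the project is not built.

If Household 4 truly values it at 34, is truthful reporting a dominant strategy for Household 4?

Check each profile of the others' reports and compare truth against every alternative report.
Others report (6, 6, 6): truth gives 23, best alternative gives 23.
Others report (6, 6, 12): truth gives 23, best alternative gives 23.
Others report (6, 6, 16): truth gives 23, best alternative gives 23.
Others report (6, 6, 33): truth gives 23, best alternative gives 23.
Others report (6, 6, 34): truth gives 23, best alternative gives 23.
Others report (6, 12, 6): truth gives 23, best alternative gives 23.
(Remaining 119 profiles checked similarly; truth is weakly best in each.)
In every case the truthful report is at least as good as any alternative, so it is a dominant strategy.

Yes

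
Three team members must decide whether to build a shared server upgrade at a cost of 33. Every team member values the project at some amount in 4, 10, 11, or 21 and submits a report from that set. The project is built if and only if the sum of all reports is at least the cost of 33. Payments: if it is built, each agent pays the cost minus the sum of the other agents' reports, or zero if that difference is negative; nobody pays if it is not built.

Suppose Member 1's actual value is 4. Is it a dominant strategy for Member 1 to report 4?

Yes

Check each profile of the others' reports and compare truth against every alternative report.
Others report (4, 21): truth gives 0, best alternative gives -4.
Others report (21, 4): truth gives 0, best alternative gives -4.
Others report (21, 21): truth gives 4, best alternative gives 4.
Others report (11, 21): truth gives 3, best alternative gives 3.
Others report (21, 11): truth gives 3, best alternative gives 3.
Others report (10, 21): truth gives 2, best alternative gives 2.
(Remaining 10 profiles checked similarly; truth is weakly best in each.)
In every case the truthful report is at least as good as any alternative, so it is a dominant strategy.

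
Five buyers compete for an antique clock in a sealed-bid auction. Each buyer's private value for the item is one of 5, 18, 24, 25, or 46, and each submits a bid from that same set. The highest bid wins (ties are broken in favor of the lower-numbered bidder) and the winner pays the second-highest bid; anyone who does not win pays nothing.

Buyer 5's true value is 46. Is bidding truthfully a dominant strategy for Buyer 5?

Check each profile of the others' bids and compare truth against every alternative bid.
Others bid (5, 5, 5, 25): truth gives 21, best alternative gives 0.
Others bid (5, 5, 18, 25): truth gives 21, best alternative gives 0.
Others bid (5, 5, 24, 25): truth gives 21, best alternative gives 0.
Others bid (5, 5, 25, 5): truth gives 21, best alternative gives 0.
Others bid (5, 5, 25, 18): truth gives 21, best alternative gives 0.
Others bid (5, 5, 25, 24): truth gives 21, best alternative gives 0.
(Remaining 619 profiles checked similarly; truth is weakly best in each.)
In every case the truthful bid is at least as good as any alternative, so it is a dominant strategy.

Yes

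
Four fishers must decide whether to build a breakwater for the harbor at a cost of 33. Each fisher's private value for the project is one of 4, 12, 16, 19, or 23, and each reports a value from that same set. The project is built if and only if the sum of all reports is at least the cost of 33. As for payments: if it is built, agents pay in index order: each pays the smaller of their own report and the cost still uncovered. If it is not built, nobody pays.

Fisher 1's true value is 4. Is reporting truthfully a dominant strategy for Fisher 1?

Yes

Check each profile of the others' reports and compare truth against every alternative report.
Others report (4, 4, 16): truth gives 0, best alternative gives -8.
Others report (4, 4, 19): truth gives 0, best alternative gives -8.
Others report (4, 4, 23): truth gives 0, best alternative gives -8.
Others report (4, 12, 12): truth gives 0, best alternative gives -8.
Others report (4, 12, 16): truth gives 0, best alternative gives -8.
Others report (4, 12, 19): truth gives 0, best alternative gives -8.
(Remaining 119 profiles checked similarly; truth is weakly best in each.)
In every case the truthful report is at least as good as any alternative, so it is a dominant strategy.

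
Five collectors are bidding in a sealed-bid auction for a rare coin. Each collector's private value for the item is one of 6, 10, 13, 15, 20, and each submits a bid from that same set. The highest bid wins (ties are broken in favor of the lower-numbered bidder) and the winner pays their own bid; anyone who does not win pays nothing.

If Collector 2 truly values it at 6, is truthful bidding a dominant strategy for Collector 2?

Check each profile of the others' bids and compare truth against every alternative bid.
Others bid (6, 6, 6, 6): truth gives 0, best alternative gives -4.
Others bid (6, 6, 6, 10): truth gives 0, best alternative gives -4.
Others bid (6, 6, 10, 6): truth gives 0, best alternative gives -4.
Others bid (6, 6, 10, 10): truth gives 0, best alternative gives -4.
Others bid (6, 10, 6, 6): truth gives 0, best alternative gives -4.
Others bid (6, 10, 6, 10): truth gives 0, best alternative gives -4.
(Remaining 619 profiles checked similarly; truth is weakly best in each.)
In every case the truthful bid is at least as good as any alternative, so it is a dominant strategy.

Yes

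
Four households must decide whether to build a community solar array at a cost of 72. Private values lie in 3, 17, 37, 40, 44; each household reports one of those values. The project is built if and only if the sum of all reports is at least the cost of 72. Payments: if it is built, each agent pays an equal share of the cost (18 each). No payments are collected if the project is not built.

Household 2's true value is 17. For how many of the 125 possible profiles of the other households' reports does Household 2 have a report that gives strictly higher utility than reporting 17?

Others report (3, 17, 37): truth gives -1; report 3 gives 0 > -1. Violating.
Others report (3, 17, 40): truth gives -1; report 3 gives 0 > -1. Violating.
Others report (3, 17, 44): truth gives -1; report 3 gives 0 > -1. Violating.
Others report (3, 37, 17): truth gives -1; report 3 gives 0 > -1. Violating.
Others report (3, 3, 3): truth gives 0; no alternative beats it.
Others report (3, 3, 17): truth gives 0; no alternative beats it.
(Checking all 125 profiles: 18 have a profitable deviation, 107 do not.)

18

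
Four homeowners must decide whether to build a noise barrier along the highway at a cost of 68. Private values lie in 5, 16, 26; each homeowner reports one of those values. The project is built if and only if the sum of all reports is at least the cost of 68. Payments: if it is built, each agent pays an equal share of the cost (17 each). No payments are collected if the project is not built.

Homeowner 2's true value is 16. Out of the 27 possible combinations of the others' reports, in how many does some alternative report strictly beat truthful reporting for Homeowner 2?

Others report (5, 26, 26): truth gives -1; report 5 gives 0 > -1. Violating.
Others report (16, 16, 26): truth gives -1; report 5 gives 0 > -1. Violating.
Others report (16, 26, 16): truth gives -1; report 5 gives 0 > -1. Violating.
Others report (26, 5, 26): truth gives -1; report 5 gives 0 > -1. Violating.
Others report (5, 5, 5): truth gives 0; no alternative beats it.
Others report (5, 5, 16): truth gives 0; no alternative beats it.
(Checking all 27 profiles: 6 have a profitable deviation, 21 do not.)

6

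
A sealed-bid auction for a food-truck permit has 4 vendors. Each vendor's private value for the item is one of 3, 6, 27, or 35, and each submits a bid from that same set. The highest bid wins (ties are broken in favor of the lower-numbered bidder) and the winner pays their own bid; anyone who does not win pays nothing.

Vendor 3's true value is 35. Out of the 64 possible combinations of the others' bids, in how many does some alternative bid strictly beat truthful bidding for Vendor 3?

12

Others bid (3, 3, 3): truth gives 0; bid 6 gives 29 > 0. Violating.
Others bid (3, 3, 6): truth gives 0; bid 6 gives 29 > 0. Violating.
Others bid (3, 3, 27): truth gives 0; bid 27 gives 8 > 0. Violating.
Others bid (3, 6, 3): truth gives 0; bid 27 gives 8 > 0. Violating.
Others bid (3, 3, 35): truth gives 0; no alternative beats it.
Others bid (3, 6, 35): truth gives 0; no alternative beats it.
(Checking all 64 profiles: 12 have a profitable deviation, 52 do not.)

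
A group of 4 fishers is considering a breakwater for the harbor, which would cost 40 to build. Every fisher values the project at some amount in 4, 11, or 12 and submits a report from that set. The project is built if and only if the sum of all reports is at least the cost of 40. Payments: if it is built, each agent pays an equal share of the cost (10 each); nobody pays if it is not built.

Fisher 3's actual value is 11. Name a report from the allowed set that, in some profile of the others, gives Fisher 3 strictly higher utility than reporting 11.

12

Suppose Fisher 1 reports 4, Fisher 2 reports 12 and Fisher 4 reports 12.
Report 11: project not built, utility 0.
Report 12: project built, pays 10, utility 11 - 10 = 1.
So reporting 12 beats truth here (1 > 0).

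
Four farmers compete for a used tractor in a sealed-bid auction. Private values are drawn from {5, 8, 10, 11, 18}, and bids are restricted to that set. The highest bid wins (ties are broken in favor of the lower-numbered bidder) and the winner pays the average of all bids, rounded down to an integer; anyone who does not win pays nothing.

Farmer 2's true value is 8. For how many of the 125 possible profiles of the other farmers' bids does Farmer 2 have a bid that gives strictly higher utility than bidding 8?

Others bid (5, 5, 10): truth gives 0; bid 10 gives 1 > 0. Violating.
Others bid (5, 10, 5): truth gives 0; bid 10 gives 1 > 0. Violating.
Others bid (8, 5, 5): truth gives 0; bid 10 gives 1 > 0. Violating.
Others bid (8, 5, 8): truth gives 0; bid 10 gives 1 > 0. Violating.
Others bid (5, 5, 5): truth gives 3; no alternative beats it.
Others bid (5, 5, 8): truth gives 2; no alternative beats it.
(Checking all 125 profiles: 6 have a profitable deviation, 119 do not.)

6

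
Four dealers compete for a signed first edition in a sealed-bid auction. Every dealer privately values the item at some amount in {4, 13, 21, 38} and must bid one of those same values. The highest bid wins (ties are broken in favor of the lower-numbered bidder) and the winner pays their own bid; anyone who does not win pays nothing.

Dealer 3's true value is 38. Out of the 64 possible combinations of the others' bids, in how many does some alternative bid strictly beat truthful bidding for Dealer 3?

12

Others bid (4, 4, 4): truth gives 0; bid 13 gives 25 > 0. Violating.
Others bid (4, 4, 13): truth gives 0; bid 13 gives 25 > 0. Violating.
Others bid (4, 4, 21): truth gives 0; bid 21 gives 17 > 0. Violating.
Others bid (4, 13, 4): truth gives 0; bid 21 gives 17 > 0. Violating.
Others bid (4, 4, 38): truth gives 0; no alternative beats it.
Others bid (4, 13, 38): truth gives 0; no alternative beats it.
(Checking all 64 profiles: 12 have a profitable deviation, 52 do not.)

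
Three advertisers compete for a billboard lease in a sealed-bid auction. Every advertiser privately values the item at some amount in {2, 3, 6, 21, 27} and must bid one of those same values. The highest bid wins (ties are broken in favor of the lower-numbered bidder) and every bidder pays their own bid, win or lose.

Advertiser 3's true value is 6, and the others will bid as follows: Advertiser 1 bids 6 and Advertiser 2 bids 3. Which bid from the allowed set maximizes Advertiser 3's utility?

2

Bid 2: loses but pays 2, utility -2.
Bid 3: loses but pays 3, utility -3.
Bid 6: loses but pays 6, utility -6.
Bid 21: wins, pays 21, utility 6 - 21 = -15.
Bid 27: wins, pays 27, utility 6 - 27 = -21.
The best choice is 2 with utility -2.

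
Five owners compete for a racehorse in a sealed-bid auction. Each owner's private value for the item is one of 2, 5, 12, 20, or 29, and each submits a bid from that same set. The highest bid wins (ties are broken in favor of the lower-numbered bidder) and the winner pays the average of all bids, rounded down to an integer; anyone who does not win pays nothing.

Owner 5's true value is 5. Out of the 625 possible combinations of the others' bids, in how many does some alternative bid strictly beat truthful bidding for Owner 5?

4

Others bid (2, 2, 2, 5): truth gives 0; bid 12 gives 1 > 0. Violating.
Others bid (2, 2, 5, 2): truth gives 0; bid 12 gives 1 > 0. Violating.
Others bid (2, 5, 2, 2): truth gives 0; bid 12 gives 1 > 0. Violating.
Others bid (5, 2, 2, 2): truth gives 0; bid 12 gives 1 > 0. Violating.
Others bid (2, 2, 2, 2): truth gives 3; no alternative beats it.
Others bid (2, 2, 2, 12): truth gives 0; no alternative beats it.
(Checking all 625 profiles: 4 have a profitable deviation, 621 do not.)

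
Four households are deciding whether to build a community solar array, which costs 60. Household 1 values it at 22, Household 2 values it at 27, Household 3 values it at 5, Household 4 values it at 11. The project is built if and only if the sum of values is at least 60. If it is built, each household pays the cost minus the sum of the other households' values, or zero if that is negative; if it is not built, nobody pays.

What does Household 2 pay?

22

Total value 65 ≥ cost 60, so the project is built.
The other households' values sum to 38.
Cost minus that sum is 60 - 38 = 22.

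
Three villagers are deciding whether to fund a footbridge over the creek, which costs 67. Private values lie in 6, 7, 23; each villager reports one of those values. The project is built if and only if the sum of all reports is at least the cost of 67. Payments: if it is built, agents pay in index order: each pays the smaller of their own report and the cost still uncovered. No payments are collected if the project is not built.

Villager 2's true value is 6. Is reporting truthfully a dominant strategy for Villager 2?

Check each profile of the others' reports and compare truth against every alternative report.
Others report (6, 6): truth gives 0, best alternative gives 0.
Others report (6, 7): truth gives 0, best alternative gives 0.
Others report (6, 23): truth gives 0, best alternative gives 0.
Others report (7, 6): truth gives 0, best alternative gives 0.
Others report (7, 7): truth gives 0, best alternative gives 0.
Others report (7, 23): truth gives 0, best alternative gives 0.
(Remaining 3 profiles checked similarly; truth is weakly best in each.)
In every case the truthful report is at least as good as any alternative, so it is a dominant strategy.

Yes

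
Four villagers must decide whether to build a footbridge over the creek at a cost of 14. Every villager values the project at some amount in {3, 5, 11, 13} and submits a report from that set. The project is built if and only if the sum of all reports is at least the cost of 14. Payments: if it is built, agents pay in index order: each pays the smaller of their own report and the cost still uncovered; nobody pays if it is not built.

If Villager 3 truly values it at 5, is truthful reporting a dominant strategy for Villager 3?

Consider the case where Villager 1 reports 3, Villager 2 reports 3 and Villager 4 reports 5.
Truthful report 5: project built, pays 5, utility 5 - 5 = 0.
Report 3 instead: project built, pays 3, utility 5 - 3 = 2.
Since 2 > 0, reporting 3 is strictly better here, so truthful reporting is not dominant.

No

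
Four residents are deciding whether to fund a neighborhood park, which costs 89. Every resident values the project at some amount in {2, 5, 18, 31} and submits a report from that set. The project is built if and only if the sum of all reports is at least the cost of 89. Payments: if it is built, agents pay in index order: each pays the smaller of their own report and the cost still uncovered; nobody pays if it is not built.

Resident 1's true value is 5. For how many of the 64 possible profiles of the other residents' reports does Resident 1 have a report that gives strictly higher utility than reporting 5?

1

Others report (31, 31, 31): truth gives 0; report 2 gives 3 > 0. Violating.
Others report (2, 2, 2): truth gives 0; no alternative beats it.
Others report (2, 2, 5): truth gives 0; no alternative beats it.
(Checking all 64 profiles: 1 has a profitable deviation, 63 do not.)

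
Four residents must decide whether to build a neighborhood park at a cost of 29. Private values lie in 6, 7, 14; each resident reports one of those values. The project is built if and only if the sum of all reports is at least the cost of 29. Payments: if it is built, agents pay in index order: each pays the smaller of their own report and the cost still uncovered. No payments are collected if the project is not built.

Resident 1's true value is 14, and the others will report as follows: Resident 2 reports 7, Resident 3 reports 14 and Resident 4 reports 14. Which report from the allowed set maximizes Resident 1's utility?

Report 6: project built, pays 6, utility 14 - 6 = 8.
Report 7: project built, pays 7, utility 14 - 7 = 7.
Report 14: project built, pays 14, utility 14 - 14 = 0.
The best choice is 6 with utility 8.

6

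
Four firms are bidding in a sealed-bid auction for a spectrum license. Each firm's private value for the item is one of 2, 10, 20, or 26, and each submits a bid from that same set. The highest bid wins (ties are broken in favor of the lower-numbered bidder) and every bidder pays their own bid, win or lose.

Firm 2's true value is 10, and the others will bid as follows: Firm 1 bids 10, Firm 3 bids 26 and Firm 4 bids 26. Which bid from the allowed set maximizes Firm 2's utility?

2

Bid 2: loses but pays 2, utility -2.
Bid 10: loses but pays 10, utility -10.
Bid 20: loses but pays 20, utility -20.
Bid 26: wins, pays 26, utility 10 - 26 = -16.
The best choice is 2 with utility -2.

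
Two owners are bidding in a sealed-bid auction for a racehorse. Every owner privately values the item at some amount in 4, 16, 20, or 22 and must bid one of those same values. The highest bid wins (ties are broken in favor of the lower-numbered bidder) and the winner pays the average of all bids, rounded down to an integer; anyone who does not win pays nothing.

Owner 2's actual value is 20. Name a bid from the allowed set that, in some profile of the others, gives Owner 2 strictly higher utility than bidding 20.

Suppose Owner 1 bids 4.
Bid 20: wins, pays 12, utility 20 - 12 = 8.
Bid 16: wins, pays 10, utility 20 - 10 = 10.
So bidding 16 beats truth here (10 > 8).

16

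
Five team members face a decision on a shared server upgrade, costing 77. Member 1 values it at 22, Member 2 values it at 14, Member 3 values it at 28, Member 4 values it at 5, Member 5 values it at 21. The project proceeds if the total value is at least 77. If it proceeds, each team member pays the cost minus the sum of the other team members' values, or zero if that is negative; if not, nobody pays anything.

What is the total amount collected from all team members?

33

Total value 90 ≥ cost 77, so it is built.
Member 1: others sum to 68; max(0, 77 - 68) = 9.
Member 2: others sum to 76; max(0, 77 - 76) = 1.
Member 3: others sum to 62; max(0, 77 - 62) = 15.
Member 4: others sum to 85; max(0, 77 - 85) = 0.
Member 5: others sum to 69; max(0, 77 - 69) = 8.
Total collected = 9 + 1 + 15 + 0 + 8 = 33.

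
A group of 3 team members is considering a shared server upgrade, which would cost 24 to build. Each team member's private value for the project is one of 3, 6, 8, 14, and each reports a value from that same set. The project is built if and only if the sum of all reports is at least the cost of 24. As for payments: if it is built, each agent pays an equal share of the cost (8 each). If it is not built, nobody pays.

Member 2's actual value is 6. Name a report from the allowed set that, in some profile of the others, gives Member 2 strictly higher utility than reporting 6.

Suppose Member 1 reports 6 and Member 3 reports 14.
Report 6: project built, pays 8, utility 6 - 8 = -2.
Report 3: project not built, utility 0.
So reporting 3 beats truth here (0 > -2).

3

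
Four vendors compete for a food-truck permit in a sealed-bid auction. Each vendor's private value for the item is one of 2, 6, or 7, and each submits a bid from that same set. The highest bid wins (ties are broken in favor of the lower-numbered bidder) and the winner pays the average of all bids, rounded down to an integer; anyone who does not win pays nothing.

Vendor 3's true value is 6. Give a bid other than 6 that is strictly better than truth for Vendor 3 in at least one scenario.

Suppose Vendor 1 bids 2, Vendor 2 bids 2 and Vendor 4 bids 7.
Bid 6: loses, pays 0, utility 0.
Bid 7: wins, pays 4, utility 6 - 4 = 2.
So bidding 7 beats truth here (2 > 0).

7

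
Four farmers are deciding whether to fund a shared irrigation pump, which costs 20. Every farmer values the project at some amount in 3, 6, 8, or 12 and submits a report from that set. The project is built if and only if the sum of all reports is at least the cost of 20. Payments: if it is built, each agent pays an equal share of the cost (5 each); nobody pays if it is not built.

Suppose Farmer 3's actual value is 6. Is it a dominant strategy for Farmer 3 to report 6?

No

Consider the case where Farmer 1 reports 3, Farmer 2 reports 3 and Farmer 4 reports 3.
Truthful report 6: project not built, utility 0.
Report 12 instead: project built, pays 5, utility 6 - 5 = 1.
Since 1 > 0, reporting 12 is strictly better here, so truthful reporting is not dominant.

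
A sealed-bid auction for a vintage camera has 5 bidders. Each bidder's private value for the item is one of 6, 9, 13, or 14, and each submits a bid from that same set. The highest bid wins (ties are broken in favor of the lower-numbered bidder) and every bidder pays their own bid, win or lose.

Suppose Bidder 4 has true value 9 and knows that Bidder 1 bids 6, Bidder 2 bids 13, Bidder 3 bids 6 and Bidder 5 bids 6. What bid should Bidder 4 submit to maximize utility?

Bid 6: loses but pays 6, utility -6.
Bid 9: loses but pays 9, utility -9.
Bid 13: loses but pays 13, utility -13.
Bid 14: wins, pays 14, utility 9 - 14 = -5.
The best choice is 14 with utility -5.

14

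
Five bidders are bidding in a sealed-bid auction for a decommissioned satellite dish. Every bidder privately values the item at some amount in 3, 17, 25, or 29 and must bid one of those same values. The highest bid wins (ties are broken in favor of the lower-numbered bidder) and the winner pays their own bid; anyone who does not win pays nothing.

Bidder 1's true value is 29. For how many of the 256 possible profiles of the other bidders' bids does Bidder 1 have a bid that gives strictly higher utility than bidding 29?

Others bid (3, 3, 3, 3): truth gives 0; bid 3 gives 26 > 0. Violating.
Others bid (3, 3, 3, 17): truth gives 0; bid 17 gives 12 > 0. Violating.
Others bid (3, 3, 3, 25): truth gives 0; bid 25 gives 4 > 0. Violating.
Others bid (3, 3, 17, 3): truth gives 0; bid 17 gives 12 > 0. Violating.
Others bid (3, 3, 3, 29): truth gives 0; no alternative beats it.
Others bid (3, 3, 17, 29): truth gives 0; no alternative beats it.
(Checking all 256 profiles: 81 have a profitable deviation, 175 do not.)

81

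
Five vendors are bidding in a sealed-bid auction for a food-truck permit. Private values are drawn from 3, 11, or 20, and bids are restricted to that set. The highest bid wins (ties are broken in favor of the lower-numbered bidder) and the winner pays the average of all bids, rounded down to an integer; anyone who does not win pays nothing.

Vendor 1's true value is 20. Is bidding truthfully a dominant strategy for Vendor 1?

Consider the case where Vendor 2 bids 3, Vendor 3 bids 3, Vendor 4 bids 3 and Vendor 5 bids 3.
Truthful bid 20: wins, pays 6, utility 20 - 6 = 14.
Bid 3 instead: wins, pays 3, utility 20 - 3 = 17.
Since 17 > 14, bidding 3 is strictly better here, so truthful bidding is not dominant.

No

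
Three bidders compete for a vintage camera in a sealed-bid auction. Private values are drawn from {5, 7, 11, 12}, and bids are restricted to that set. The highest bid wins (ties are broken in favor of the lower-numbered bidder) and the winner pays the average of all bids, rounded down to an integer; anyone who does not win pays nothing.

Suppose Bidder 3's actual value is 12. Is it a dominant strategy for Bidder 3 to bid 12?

Consider the case where Bidder 1 bids 5 and Bidder 2 bids 5.
Truthful bid 12: wins, pays 7, utility 12 - 7 = 5.
Bid 7 instead: wins, pays 5, utility 12 - 5 = 7.
Since 7 > 5, bidding 7 is strictly better here, so truthful bidding is not dominant.

No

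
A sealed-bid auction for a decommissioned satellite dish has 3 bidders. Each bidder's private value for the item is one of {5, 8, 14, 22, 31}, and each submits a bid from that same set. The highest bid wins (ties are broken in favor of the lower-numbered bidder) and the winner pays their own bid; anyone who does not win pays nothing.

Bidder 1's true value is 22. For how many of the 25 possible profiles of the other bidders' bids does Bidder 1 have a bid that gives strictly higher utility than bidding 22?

9

Others bid (5, 5): truth gives 0; bid 5 gives 17 > 0. Violating.
Others bid (5, 8): truth gives 0; bid 8 gives 14 > 0. Violating.
Others bid (5, 14): truth gives 0; bid 14 gives 8 > 0. Violating.
Others bid (8, 5): truth gives 0; bid 8 gives 14 > 0. Violating.
Others bid (5, 22): truth gives 0; no alternative beats it.
Others bid (5, 31): truth gives 0; no alternative beats it.
(Checking all 25 profiles: 9 have a profitable deviation, 16 do not.)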